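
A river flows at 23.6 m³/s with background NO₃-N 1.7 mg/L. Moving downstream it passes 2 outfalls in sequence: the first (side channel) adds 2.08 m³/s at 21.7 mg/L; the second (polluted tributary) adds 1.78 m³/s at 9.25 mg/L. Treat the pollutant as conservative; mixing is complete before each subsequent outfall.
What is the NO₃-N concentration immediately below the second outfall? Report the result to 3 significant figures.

3.70 mg/L

Outfall 1: combined Q = 25.68 m³/s; C = (23.60·1.700 + 2.080·21.70)/25.68 = 3.320 mg/L.
Outfall 2: combined Q = 27.46 m³/s; C = (25.68·3.320 + 1.780·9.250)/27.46 = 3.704 mg/L.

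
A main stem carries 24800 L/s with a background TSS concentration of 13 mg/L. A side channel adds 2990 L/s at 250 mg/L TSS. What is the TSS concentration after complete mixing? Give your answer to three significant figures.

38.5 mg/L

Mass balance: C = (24800·13.00 + 2990·250.0) / 27790 = 1070000/27790 = 38.50 mg/L.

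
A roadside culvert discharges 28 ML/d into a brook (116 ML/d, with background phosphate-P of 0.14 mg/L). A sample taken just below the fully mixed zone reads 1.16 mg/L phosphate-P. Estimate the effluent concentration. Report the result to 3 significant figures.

5.39 mg/L

Mass balance: 116.0·0.1400 + 28.00·Cₑ = 144.0·1.160
→ Cₑ = (144.0·1.160 − 116.0·0.1400) / 28.00 = 5.386 mg/L.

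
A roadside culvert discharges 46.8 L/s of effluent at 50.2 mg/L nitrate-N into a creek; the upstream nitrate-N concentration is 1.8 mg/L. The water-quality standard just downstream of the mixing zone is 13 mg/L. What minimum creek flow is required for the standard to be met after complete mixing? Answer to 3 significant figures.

155 L/s

Set C_mix = 13: (Q·1.800 + 46.80·50.20) / (Q + 46.80) = 13
→ Q = 46.80·(50.20 − 13)/(13 − 1.800) = 155.4 L/s.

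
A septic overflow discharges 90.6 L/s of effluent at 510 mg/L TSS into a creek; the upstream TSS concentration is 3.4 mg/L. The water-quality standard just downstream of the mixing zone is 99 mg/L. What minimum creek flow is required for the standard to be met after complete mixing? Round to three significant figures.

390 L/s

Set C_mix = 99: (Q·3.400 + 90.60·510.0) / (Q + 90.60) = 99
→ Q = 90.60·(510.0 − 99)/(99 − 3.400) = 389.5 L/s.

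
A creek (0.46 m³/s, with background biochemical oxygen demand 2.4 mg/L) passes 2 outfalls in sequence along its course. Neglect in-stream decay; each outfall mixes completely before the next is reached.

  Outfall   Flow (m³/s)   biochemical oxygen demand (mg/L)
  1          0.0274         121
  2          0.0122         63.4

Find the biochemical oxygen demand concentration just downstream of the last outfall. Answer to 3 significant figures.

10.4 mg/L

After outfall 1: Q = 0.4600 + 0.02740 = 0.4874 m³/s; C = (0.4600·2.400 + 0.02740·121.0)/0.4874 = 9.067 mg/L.
After outfall 2: Q = 0.4874 + 0.01220 = 0.4996 m³/s; C = (0.4874·9.067 + 0.01220·63.40)/0.4996 = 10.39 mg/L.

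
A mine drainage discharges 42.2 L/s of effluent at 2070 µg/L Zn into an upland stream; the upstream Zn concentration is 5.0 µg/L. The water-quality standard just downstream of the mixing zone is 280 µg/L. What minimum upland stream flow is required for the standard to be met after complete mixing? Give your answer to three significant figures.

Set C_mix = 280: (Q·5.000 + 42.20·2070) / (Q + 42.20) = 280
→ Q = 42.20·(2070 − 280)/(280 − 5.000) = 274.7 L/s.

275 L/s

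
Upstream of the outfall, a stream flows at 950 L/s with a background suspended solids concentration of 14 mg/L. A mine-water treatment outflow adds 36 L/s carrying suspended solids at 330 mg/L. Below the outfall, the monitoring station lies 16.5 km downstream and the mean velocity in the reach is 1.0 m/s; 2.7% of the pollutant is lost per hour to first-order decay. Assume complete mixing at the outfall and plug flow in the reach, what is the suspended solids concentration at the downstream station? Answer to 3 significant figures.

Conservation of mass: C = (950.0·14.00 + 36.00·330.0) / 986.0 = 25180/986.0 = 25.54 mg/L.
Travel time t = 16.5·1000 / 1.0 = 16500 s = 4.583 h.
2.7%/h lost → k = −ln(1 − 0.027) = 0.02737 h⁻¹.
After decay, C = 25.54 × e^(−kt) = 25.54 × 0.8821 = 22.53 mg/L.

22.5 mg/L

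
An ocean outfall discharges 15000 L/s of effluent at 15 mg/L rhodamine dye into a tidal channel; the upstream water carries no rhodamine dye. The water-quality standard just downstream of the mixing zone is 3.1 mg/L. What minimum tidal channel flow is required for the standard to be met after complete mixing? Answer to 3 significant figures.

57600 L/s

Set C_mix = 3.1: (Q·0 + 15000·15.00) / (Q + 15000) = 3.1
→ Q = 15000·(15.00 − 3.1)/(3.1 − 0) = 57580 L/s.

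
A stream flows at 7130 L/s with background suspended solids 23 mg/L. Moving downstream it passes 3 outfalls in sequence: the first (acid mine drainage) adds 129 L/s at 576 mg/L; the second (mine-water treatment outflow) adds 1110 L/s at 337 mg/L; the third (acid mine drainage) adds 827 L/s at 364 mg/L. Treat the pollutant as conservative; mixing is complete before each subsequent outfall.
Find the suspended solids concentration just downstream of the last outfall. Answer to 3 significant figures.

After outfall 1: Q = 7130 + 129.0 = 7259 L/s; C = (7130·23.00 + 129.0·576.0)/7259 = 32.83 mg/L.
After outfall 2: Q = 7259 + 1110 = 8369 L/s; C = (7259·32.83 + 1110·337.0)/8369 = 73.17 mg/L.
After outfall 3: Q = 8369 + 827.0 = 9196 L/s; C = (8369·73.17 + 827.0·364.0)/9196 = 99.32 mg/L.

99.3 mg/L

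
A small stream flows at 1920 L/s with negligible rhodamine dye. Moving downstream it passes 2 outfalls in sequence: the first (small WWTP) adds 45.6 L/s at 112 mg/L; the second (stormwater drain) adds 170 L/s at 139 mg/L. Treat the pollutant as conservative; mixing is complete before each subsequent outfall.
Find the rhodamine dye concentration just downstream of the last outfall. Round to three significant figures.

13.5 mg/L

Outfall 1: combined Q = 1966 L/s; C = (1920·0 + 45.60·112.0)/1966 = 2.598 mg/L.
Outfall 2: combined Q = 2136 L/s; C = (1966·2.598 + 170.0·139.0)/2136 = 13.46 mg/L.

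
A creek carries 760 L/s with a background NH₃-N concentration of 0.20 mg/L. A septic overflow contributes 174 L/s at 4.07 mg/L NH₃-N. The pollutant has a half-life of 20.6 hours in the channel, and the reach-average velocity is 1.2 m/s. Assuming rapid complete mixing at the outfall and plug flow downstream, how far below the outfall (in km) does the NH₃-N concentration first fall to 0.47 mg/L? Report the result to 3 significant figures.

86.4 km

Mass balance: C = (760.0·0.2000 + 174.0·4.070) / 934.0 = 860.2/934.0 = 0.9210 mg/L.
Half-life 20.6 h → k = ln 2 / 20.6 = 0.03365 h⁻¹ = 0.8076 d⁻¹.
Set 0.9210·exp(−k·t) = 0.47 → t = ln(0.9210/0.47)/k = 71970 s = 19.99 h.
Distance = v·t = 1.2·71970 = 86370 m = 86.37 km.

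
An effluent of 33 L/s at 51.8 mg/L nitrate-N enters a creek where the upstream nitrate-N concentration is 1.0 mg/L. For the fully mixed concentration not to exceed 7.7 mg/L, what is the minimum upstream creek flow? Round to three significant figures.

217 L/s

Set C_mix = 7.7: (Q·1.000 + 33.00·51.80) / (Q + 33.00) = 7.7
→ Q = 33.00·(51.80 − 7.7)/(7.7 − 1.000) = 217.2 L/s.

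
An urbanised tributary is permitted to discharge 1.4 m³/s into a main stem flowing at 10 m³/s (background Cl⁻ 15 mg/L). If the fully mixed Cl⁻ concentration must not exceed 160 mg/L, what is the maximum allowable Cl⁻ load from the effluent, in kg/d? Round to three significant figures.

Mass balance at the limit: 10.00·15.00 + 1.400·Cₑ = 11.40·160 → Cₑ = 1196 mg/L.
Load = 1.400 m³/s × 1196 g/m³ × 86 400 s/d = 144600 kg/d.

145000 kg/d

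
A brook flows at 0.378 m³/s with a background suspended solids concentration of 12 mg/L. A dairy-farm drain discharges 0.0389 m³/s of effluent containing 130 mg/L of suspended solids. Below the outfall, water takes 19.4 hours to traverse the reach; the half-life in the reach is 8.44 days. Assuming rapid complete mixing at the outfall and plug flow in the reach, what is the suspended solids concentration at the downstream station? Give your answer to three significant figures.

After mixing, C = (0.3780·12.00 + 0.03890·130.0) / 0.4169 = 9.593/0.4169 = 23.01 mg/L.
Half-life 8.44 d → k = ln 2 / 8.44 = 0.08213 d⁻¹.
Decay over the reach: 23.01·exp(−kt) = 23.01·0.9358 = 21.53 mg/L.

21.5 mg/L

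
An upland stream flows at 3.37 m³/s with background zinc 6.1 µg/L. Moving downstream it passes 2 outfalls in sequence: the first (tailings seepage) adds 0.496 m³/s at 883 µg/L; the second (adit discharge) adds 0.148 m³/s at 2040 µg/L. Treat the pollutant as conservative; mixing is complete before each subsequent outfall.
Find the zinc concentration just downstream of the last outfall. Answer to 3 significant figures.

189 µg/L

Outfall 1: combined Q = 3.866 m³/s; C = (3.370·6.100 + 0.4960·883.0)/3.866 = 118.6 µg/L.
Outfall 2: combined Q = 4.014 m³/s; C = (3.866·118.6 + 0.1480·2040)/4.014 = 189.4 µg/L.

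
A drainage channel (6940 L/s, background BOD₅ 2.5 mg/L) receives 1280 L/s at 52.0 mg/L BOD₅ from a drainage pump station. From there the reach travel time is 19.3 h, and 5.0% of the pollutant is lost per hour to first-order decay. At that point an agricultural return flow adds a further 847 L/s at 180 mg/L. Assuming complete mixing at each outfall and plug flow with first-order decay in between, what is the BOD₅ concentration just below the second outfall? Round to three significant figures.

Mixed concentration C = ΣQC/ΣQ = (6940·2.500 + 1280·52.00) / 8220 = 83910/8220 = 10.21 mg/L; combined flow 8220 L/s.
5.0%/h lost → k = −ln(1 − 0.05) = 0.05129 h⁻¹.
First-order decay: C = 10.21·exp(−k·t) = 10.21·0.3716 = 3.793 mg/L.
At the second outfall, C = (8220·3.793 + 847.0·180.0) / (8220 + 847.0) = 20.25 mg/L.

20.3 mg/L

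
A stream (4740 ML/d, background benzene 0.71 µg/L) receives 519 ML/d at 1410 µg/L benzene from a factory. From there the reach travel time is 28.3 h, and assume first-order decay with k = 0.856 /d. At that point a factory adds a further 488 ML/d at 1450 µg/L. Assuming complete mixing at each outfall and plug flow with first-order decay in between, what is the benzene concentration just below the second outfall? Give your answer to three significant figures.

Mass balance: C = (4740·0.7100 + 519.0·1410) / 5259 = 735200/5259 = 139.8 µg/L; combined flow 5259 ML/d.
Applying C = C₀e^(−kt): 139.8 × 0.3644 = 50.95 µg/L.
At the second outfall, C = (5259·50.95 + 488.0·1450) / (5259 + 488.0) = 169.7 µg/L.

170 µg/L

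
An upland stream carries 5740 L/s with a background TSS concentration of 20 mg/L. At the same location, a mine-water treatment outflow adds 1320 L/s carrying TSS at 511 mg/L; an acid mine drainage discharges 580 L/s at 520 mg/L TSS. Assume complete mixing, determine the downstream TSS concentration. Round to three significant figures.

143 mg/L

After mixing, C = (5740·20.00 + 1320·511.0 + 580.0·520.0) / 7640 = 1091000/7640 = 142.8 mg/L.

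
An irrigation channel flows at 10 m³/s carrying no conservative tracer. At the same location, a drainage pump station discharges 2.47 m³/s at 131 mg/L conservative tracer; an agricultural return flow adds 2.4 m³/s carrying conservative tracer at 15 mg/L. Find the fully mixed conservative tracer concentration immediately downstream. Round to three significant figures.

24.2 mg/L

Conservation of mass: C = (10.00·0 + 2.470·131.0 + 2.400·15.00) / 14.87 = 359.6/14.87 = 24.18 mg/L.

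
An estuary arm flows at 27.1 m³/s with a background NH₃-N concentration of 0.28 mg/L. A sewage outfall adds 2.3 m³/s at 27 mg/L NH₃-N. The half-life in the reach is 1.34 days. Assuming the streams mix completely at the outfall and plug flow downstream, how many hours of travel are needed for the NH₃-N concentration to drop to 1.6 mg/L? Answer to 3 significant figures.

18.2 h

Flow-weighted average: C = (27.10·0.2800 + 2.300·27.00) / 29.40 = 69.69/29.40 = 2.370 mg/L.
Half-life 1.34 d → k = ln 2 / 1.34 = 0.5173 d⁻¹.
2.370·exp(−k·t) = 1.6 → t = ln(2.370/1.6)/k = 65650 s = 18.24 h.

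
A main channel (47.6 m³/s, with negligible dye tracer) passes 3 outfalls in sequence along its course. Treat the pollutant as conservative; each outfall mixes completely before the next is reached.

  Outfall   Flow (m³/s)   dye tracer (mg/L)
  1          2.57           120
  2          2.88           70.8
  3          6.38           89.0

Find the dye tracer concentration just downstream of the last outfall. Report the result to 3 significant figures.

Below outfall 1: Q → 50.17 m³/s, C = (47.60·0 + 2.570·120.0)/50.17 = 6.147 mg/L.
Below outfall 2: Q → 53.05 m³/s, C = (50.17·6.147 + 2.880·70.80)/53.05 = 9.657 mg/L.
Below outfall 3: Q → 59.43 m³/s, C = (53.05·9.657 + 6.380·89.00)/59.43 = 18.17 mg/L.

18.2 mg/L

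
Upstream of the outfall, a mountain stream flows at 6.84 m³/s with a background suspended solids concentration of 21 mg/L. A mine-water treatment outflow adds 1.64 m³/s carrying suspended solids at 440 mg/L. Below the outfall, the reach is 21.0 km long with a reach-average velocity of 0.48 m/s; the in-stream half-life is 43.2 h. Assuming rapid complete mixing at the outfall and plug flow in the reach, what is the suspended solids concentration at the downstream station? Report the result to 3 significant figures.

84.0 mg/L

Mixed concentration C = ΣQC/ΣQ = (6.840·21.00 + 1.640·440.0) / 8.480 = 865.2/8.480 = 102.0 mg/L.
Travel time t = 21.0·1000 / 0.48 = 43750 s = 12.15 h.
Half-life 43.2 h → k = ln 2 / 43.2 = 0.01605 h⁻¹ = 0.3851 d⁻¹.
Applying C = C₀e^(−kt): 102.0 × 0.8228 = 83.96 mg/L.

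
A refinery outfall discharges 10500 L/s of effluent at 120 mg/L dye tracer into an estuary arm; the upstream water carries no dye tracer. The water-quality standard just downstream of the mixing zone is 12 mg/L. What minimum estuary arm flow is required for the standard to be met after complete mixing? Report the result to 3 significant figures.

94500 L/s

Set C_mix = 12: (Q·0 + 10500·120.0) / (Q + 10500) = 12
→ Q = 10500·(120.0 − 12)/(12 − 0) = 94500 L/s.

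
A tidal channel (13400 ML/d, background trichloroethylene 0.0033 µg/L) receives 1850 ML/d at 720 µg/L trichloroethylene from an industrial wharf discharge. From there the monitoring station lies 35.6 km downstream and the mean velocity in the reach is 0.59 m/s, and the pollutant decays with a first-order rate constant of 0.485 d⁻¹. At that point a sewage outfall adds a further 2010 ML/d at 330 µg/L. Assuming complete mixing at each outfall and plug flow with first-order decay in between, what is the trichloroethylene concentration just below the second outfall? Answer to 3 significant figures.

93.4 µg/L

After mixing, C = (13400·0.003300 + 1850·720.0) / 15250 = 1332000/15250 = 87.35 µg/L; combined flow 15250 ML/d.
Travel time t = 35.6·1000 / 0.59 = 60340 s = 16.76 h.
Applying C = C₀e^(−kt): 87.35 × 0.7127 = 62.25 µg/L.
At the second outfall, C = (15250·62.25 + 2010·330.0) / (15250 + 2010) = 93.43 µg/L.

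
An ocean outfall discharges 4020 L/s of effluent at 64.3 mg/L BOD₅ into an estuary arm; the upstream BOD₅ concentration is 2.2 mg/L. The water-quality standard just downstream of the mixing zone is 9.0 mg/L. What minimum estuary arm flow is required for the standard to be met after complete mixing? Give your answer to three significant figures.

Set C_mix = 9.0: (Q·2.200 + 4020·64.30) / (Q + 4020) = 9.0
→ Q = 4020·(64.30 − 9.0)/(9.0 − 2.200) = 32690 L/s.

32700 L/s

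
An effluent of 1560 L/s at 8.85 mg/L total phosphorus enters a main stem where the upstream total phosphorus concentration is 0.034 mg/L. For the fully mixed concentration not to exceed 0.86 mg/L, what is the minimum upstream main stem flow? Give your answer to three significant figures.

Set C_mix = 0.86: (Q·0.03400 + 1560·8.850) / (Q + 1560) = 0.86
→ Q = 1560·(8.850 − 0.86)/(0.86 − 0.03400) = 15090 L/s.

15100 L/s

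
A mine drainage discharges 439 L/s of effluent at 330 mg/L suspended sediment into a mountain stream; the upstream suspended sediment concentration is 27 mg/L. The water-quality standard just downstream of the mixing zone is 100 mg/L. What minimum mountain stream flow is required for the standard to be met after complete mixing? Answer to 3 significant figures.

Set C_mix = 100: (Q·27.00 + 439.0·330.0) / (Q + 439.0) = 100
→ Q = 439.0·(330.0 − 100)/(100 − 27.00) = 1383 L/s.

1380 L/s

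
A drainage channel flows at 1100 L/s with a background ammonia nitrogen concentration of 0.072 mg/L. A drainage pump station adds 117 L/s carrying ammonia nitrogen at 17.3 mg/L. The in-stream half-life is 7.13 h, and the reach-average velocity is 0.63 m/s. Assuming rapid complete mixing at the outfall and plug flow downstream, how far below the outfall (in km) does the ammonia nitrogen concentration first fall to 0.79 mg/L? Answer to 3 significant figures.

Mixed concentration C = ΣQC/ΣQ = (1100·0.07200 + 117.0·17.30) / 1217 = 2103/1217 = 1.728 mg/L.
Half-life 7.13 h → k = ln 2 / 7.13 = 0.09722 h⁻¹ = 2.333 d⁻¹.
Set 1.728·exp(−k·t) = 0.79 → t = ln(1.728/0.79)/k = 28990 s = 8.053 h.
Distance = v·t = 0.63·28990 = 18260 m = 18.26 km.

18.3 km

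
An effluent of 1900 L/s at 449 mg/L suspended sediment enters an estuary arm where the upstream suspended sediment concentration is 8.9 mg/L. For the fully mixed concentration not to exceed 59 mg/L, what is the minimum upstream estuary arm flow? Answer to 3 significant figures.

14800 L/s

Set C_mix = 59: (Q·8.900 + 1900·449.0) / (Q + 1900) = 59
→ Q = 1900·(449.0 − 59)/(59 − 8.900) = 14790 L/s.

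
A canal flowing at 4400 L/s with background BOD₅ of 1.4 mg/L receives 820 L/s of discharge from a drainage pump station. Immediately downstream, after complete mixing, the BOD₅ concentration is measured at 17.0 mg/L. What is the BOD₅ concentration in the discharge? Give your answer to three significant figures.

Mass balance: 4400·1.400 + 820.0·Cₑ = 5220·17.00
→ Cₑ = (5220·17.00 − 4400·1.400) / 820.0 = 100.7 mg/L.

101 mg/L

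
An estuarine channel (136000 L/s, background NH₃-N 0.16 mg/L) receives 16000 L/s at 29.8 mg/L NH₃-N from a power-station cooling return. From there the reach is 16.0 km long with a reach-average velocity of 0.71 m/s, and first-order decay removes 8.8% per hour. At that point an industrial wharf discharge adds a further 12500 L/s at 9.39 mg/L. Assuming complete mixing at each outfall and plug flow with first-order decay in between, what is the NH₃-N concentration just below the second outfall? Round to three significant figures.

Flow-weighted average: C = (136000·0.1600 + 16000·29.80) / 152000 = 498600/152000 = 3.280 mg/L; combined flow 152000 L/s.
Travel time t = 16.0·1000 / 0.71 = 22540 s = 6.260 h.
8.8%/h lost → k = −ln(1 − 0.088) = 0.09212 h⁻¹.
First-order decay: C = 3.280·exp(−k·t) = 3.280·0.5618 = 1.843 mg/L.
Second outfall: C = (152000·1.843 + 12500·9.390)/164500 = 2.416 mg/L.

2.42 mg/L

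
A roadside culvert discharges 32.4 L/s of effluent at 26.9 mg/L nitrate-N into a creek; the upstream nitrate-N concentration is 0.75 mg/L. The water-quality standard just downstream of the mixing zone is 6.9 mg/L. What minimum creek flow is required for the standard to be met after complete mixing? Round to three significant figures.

105 L/s

Set C_mix = 6.9: (Q·0.7500 + 32.40·26.90) / (Q + 32.40) = 6.9
→ Q = 32.40·(26.90 − 6.9)/(6.9 − 0.7500) = 105.4 L/s.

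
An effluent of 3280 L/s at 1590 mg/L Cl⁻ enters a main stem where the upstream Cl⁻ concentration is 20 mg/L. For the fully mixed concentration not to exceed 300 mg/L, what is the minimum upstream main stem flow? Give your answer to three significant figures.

15100 L/s

Set C_mix = 300: (Q·20.00 + 3280·1590) / (Q + 3280) = 300
→ Q = 3280·(1590 − 300)/(300 − 20.00) = 15110 L/s.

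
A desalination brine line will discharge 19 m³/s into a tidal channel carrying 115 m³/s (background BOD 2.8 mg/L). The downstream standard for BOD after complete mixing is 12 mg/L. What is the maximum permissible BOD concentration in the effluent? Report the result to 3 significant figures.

67.7 mg/L

At the limit, (Qr·Cr + Qe·Cₑ)/(Qr + Qe) = 12:
Cₑ = (134.0·12 − 115.0·2.800) / 19.00 = 67.68 mg/L.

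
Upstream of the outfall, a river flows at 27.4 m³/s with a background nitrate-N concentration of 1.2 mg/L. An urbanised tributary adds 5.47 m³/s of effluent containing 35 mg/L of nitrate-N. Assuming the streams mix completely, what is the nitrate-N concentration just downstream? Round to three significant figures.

6.82 mg/L

Mixed concentration C = ΣQC/ΣQ = (27.40·1.200 + 5.470·35.00) / 32.87 = 224.3/32.87 = 6.825 mg/L.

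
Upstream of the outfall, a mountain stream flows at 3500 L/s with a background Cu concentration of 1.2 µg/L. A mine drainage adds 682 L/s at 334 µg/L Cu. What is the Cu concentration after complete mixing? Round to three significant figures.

Flow-weighted average: C = (3500·1.200 + 682.0·334.0) / 4182 = 232000/4182 = 55.47 µg/L.

55.5 µg/L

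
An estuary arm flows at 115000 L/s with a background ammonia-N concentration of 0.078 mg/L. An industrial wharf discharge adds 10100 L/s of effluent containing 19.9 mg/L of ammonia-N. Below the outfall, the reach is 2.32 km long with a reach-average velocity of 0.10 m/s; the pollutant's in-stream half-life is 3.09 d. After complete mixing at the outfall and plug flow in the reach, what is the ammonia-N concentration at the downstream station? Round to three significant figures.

After mixing, C = (115000·0.07800 + 10100·19.90) / 125100 = 210000/125100 = 1.678 mg/L.
Travel time t = 2.32·1000 / 0.10 = 23200 s = 6.444 h.
Half-life 3.09 d → k = ln 2 / 3.09 = 0.2243 d⁻¹.
Applying C = C₀e^(−kt): 1.678 × 0.9415 = 1.580 mg/L.

1.58 mg/L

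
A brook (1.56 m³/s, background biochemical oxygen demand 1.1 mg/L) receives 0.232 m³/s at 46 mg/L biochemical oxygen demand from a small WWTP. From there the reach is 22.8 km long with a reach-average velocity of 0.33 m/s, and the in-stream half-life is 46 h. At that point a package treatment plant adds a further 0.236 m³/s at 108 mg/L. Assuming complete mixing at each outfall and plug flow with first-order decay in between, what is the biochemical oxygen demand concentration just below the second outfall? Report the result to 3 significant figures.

17.1 mg/L

Conservation of mass: C = (1.560·1.100 + 0.2320·46.00) / 1.792 = 12.39/1.792 = 6.913 mg/L; combined flow 1.792 m³/s.
Travel time t = 22.8·1000 / 0.33 = 69090 s = 19.19 h.
Half-life 46 h → k = ln 2 / 46 = 0.01507 h⁻¹ = 0.3616 d⁻¹.
First-order decay: C = 6.913·exp(−k·t) = 6.913·0.7489 = 5.177 mg/L.
Second outfall: C = (1.792·5.177 + 0.2360·108.0)/2.028 = 17.14 mg/L.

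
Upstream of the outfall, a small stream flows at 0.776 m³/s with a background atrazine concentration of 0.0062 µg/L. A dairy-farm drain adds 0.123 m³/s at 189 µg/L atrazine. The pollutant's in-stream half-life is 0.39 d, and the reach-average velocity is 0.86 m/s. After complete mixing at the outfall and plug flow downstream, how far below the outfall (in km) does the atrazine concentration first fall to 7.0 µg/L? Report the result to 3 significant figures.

54.6 km

Mixed concentration C = ΣQC/ΣQ = (0.7760·0.006200 + 0.1230·189.0) / 0.8990 = 23.25/0.8990 = 25.86 µg/L.
Half-life 0.39 d → k = ln 2 / 0.39 = 1.777 d⁻¹.
Set 25.86·exp(−k·t) = 7.0 → t = ln(25.86/7.0)/k = 63530 s = 17.65 h.
Distance = v·t = 0.86·63530 = 54640 m = 54.64 km.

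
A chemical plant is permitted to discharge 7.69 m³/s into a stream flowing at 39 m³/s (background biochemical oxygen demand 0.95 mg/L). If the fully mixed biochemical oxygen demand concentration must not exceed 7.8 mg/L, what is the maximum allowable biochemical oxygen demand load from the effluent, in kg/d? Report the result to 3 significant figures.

Mass balance at the limit: 39.00·0.9500 + 7.690·Cₑ = 46.69·7.8 → Cₑ = 42.54 mg/L.
Load = 7.690 m³/s × 42.54 g/m³ × 86 400 s/d = 28260 kg/d.

28300 kg/d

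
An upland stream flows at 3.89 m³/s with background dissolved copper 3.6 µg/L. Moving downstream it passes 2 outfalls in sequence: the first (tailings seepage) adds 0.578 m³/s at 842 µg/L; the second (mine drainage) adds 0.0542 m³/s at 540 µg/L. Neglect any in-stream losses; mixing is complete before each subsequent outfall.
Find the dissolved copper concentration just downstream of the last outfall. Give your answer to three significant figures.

117 µg/L

After outfall 1: Q = 3.890 + 0.5780 = 4.468 m³/s; C = (3.890·3.600 + 0.5780·842.0)/4.468 = 112.1 µg/L.
After outfall 2: Q = 4.468 + 0.05420 = 4.522 m³/s; C = (4.468·112.1 + 0.05420·540.0)/4.522 = 117.2 µg/L.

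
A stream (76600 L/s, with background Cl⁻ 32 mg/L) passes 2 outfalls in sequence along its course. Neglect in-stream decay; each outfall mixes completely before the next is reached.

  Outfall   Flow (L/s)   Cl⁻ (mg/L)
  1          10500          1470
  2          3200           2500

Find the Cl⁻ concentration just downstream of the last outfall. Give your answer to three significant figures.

Below outfall 1: Q → 87100 L/s, C = (76600·32.00 + 10500·1470)/87100 = 205.4 mg/L.
Below outfall 2: Q → 90300 L/s, C = (87100·205.4 + 3200·2500)/90300 = 286.7 mg/L.

287 mg/L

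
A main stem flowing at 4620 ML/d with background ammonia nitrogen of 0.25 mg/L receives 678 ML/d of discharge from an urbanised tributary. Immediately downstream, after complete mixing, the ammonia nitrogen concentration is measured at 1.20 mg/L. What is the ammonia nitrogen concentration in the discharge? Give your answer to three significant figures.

Mass balance: 4620·0.2500 + 678.0·Cₑ = 5298·1.200
→ Cₑ = (5298·1.200 − 4620·0.2500) / 678.0 = 7.673 mg/L.

7.67 mg/L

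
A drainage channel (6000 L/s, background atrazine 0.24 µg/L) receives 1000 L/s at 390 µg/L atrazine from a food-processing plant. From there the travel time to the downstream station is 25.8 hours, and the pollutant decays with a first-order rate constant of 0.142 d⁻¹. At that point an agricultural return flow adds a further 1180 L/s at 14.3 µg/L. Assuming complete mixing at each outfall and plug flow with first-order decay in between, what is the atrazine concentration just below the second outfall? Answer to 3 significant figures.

43.1 µg/L

Mixed concentration C = ΣQC/ΣQ = (6000·0.2400 + 1000·390.0) / 7000 = 391400/7000 = 55.92 µg/L; combined flow 7000 L/s.
Applying C = C₀e^(−kt): 55.92 × 0.8584 = 48.00 µg/L.
At the second outfall, C = (7000·48.00 + 1180·14.30) / (7000 + 1180) = 43.14 µg/L.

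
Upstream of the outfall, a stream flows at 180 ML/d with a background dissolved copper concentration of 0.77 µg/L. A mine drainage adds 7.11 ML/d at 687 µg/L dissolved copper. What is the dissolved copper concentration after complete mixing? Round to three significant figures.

26.8 µg/L

Conservation of mass: C = (180.0·0.7700 + 7.110·687.0) / 187.1 = 5023/187.1 = 26.85 µg/L.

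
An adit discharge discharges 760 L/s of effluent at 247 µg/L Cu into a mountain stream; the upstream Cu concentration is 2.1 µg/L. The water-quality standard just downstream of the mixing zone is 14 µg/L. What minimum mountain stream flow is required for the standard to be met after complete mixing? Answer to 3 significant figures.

Set C_mix = 14: (Q·2.100 + 760.0·247.0) / (Q + 760.0) = 14
→ Q = 760.0·(247.0 − 14)/(14 − 2.100) = 14880 L/s.

14900 L/s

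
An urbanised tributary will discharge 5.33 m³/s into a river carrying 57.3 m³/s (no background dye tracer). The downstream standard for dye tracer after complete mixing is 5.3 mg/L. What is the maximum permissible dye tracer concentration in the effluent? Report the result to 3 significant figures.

At the limit, (Qr·Cr + Qe·Cₑ)/(Qr + Qe) = 5.3:
Cₑ = (62.63·5.3 − 57.30·0) / 5.330 = 62.28 mg/L.

62.3 mg/L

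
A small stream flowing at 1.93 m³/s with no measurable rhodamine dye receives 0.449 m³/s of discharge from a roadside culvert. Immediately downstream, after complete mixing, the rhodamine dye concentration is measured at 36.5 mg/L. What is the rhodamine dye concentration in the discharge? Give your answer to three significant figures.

Mass balance: 1.930·0 + 0.4490·Cₑ = 2.379·36.50
→ Cₑ = (2.379·36.50 − 1.930·0) / 0.4490 = 193.4 mg/L.

193 mg/L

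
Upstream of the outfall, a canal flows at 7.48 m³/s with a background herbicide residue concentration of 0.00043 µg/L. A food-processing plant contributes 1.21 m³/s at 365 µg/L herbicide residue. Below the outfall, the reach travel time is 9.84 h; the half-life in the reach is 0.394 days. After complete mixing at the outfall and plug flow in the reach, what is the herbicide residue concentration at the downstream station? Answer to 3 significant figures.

Mass balance: C = (7.480·0.0004300 + 1.210·365.0) / 8.690 = 441.7/8.690 = 50.82 µg/L.
Half-life 0.394 d → k = ln 2 / 0.394 = 1.759 d⁻¹.
Applying C = C₀e^(−kt): 50.82 × 0.4861 = 24.71 µg/L.

24.7 µg/L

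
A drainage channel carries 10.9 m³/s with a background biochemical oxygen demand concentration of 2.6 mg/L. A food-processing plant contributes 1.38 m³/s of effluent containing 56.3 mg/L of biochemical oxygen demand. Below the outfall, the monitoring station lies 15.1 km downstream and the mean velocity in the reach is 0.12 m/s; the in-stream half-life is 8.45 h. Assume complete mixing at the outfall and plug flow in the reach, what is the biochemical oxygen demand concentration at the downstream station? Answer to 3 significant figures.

Mass balance: C = (10.90·2.600 + 1.380·56.30) / 12.28 = 106.0/12.28 = 8.635 mg/L.
Travel time t = 15.1·1000 / 0.12 = 125800 s = 34.95 h.
Half-life 8.45 h → k = ln 2 / 8.45 = 0.08203 h⁻¹ = 1.969 d⁻¹.
Applying C = C₀e^(−kt): 8.635 × 0.05686 = 0.4909 mg/L.

0.491 mg/L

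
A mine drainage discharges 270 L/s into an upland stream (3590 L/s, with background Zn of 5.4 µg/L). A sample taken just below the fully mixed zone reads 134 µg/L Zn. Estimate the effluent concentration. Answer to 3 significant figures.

Mass balance: 3590·5.400 + 270.0·Cₑ = 3860·134.0
→ Cₑ = (3860·134.0 − 3590·5.400) / 270.0 = 1844 µg/L.

1840 µg/L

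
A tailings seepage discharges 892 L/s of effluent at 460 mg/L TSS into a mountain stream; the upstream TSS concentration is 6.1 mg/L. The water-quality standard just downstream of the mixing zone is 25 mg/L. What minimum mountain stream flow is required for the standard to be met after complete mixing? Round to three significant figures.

20500 L/s

Set C_mix = 25: (Q·6.100 + 892.0·460.0) / (Q + 892.0) = 25
→ Q = 892.0·(460.0 − 25)/(25 − 6.100) = 20530 L/s.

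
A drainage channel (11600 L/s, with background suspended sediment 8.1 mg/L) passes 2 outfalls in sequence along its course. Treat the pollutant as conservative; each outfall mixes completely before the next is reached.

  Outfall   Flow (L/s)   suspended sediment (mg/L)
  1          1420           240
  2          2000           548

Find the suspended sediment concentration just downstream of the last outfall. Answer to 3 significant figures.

102 mg/L

After outfall 1: Q = 11600 + 1420 = 13020 L/s; C = (11600·8.100 + 1420·240.0)/13020 = 33.39 mg/L.
After outfall 2: Q = 13020 + 2000 = 15020 L/s; C = (13020·33.39 + 2000·548.0)/15020 = 101.9 mg/L.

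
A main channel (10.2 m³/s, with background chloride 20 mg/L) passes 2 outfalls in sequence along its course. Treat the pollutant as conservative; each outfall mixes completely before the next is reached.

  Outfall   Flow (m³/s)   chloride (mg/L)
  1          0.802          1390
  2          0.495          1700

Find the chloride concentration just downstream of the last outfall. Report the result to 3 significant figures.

Outfall 1: combined Q = 11.00 m³/s; C = (10.20·20.00 + 0.8020·1390)/11.00 = 119.9 mg/L.
Outfall 2: combined Q = 11.50 m³/s; C = (11.00·119.9 + 0.4950·1700)/11.50 = 187.9 mg/L.

188 mg/L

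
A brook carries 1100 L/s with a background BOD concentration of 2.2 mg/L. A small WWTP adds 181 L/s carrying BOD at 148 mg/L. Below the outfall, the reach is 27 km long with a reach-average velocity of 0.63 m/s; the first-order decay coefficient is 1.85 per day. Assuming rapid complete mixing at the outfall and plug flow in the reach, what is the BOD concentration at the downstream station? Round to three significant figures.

9.11 mg/L

Mass balance: C = (1100·2.200 + 181.0·148.0) / 1281 = 29210/1281 = 22.80 mg/L.
Travel time t = 27·1000 / 0.63 = 42860 s = 11.90 h.
Decay over the reach: 22.80·exp(−kt) = 22.80·0.3995 = 9.108 mg/L.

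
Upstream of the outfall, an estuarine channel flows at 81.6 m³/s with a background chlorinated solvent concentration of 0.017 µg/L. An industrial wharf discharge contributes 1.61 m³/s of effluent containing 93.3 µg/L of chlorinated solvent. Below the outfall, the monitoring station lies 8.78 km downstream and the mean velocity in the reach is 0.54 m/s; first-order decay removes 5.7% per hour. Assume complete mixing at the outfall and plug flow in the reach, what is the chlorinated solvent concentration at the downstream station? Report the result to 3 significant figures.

1.40 µg/L

Mixed concentration C = ΣQC/ΣQ = (81.60·0.01700 + 1.610·93.30) / 83.21 = 151.6/83.21 = 1.822 µg/L.
Travel time t = 8.78·1000 / 0.54 = 16260 s = 4.516 h.
5.7%/h lost → k = −ln(1 − 0.057) = 0.05869 h⁻¹.
After decay, C = 1.822 × e^(−kt) = 1.822 × 0.7672 = 1.398 µg/L.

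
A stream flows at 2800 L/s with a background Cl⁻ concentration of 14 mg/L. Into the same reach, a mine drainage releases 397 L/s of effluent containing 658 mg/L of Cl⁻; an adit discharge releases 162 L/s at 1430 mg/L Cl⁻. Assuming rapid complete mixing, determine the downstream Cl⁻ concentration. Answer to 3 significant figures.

158 mg/L

Flow-weighted average: C = (2800·14.00 + 397.0·658.0 + 162.0·1430) / 3359 = 532100/3359 = 158.4 mg/L.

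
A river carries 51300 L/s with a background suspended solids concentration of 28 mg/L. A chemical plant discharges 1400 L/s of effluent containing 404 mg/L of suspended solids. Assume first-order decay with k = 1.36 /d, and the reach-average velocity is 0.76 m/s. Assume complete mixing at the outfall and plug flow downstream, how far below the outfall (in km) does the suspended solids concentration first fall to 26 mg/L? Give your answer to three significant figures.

18.3 km

Mass balance: C = (51300·28.00 + 1400·404.0) / 52700 = 2002000/52700 = 37.99 mg/L.
Set 37.99·exp(−k·t) = 26 → t = ln(37.99/26)/k = 24090 s = 6.692 h.
Distance = v·t = 0.76·24090 = 18310 m = 18.31 km.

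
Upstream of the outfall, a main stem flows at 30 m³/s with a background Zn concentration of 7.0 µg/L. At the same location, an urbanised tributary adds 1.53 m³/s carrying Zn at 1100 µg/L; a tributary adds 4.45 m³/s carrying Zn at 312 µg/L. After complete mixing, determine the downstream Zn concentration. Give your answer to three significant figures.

Conservation of mass: C = (30.00·7.000 + 1.530·1100 + 4.450·312.0) / 35.98 = 3281/35.98 = 91.20 µg/L.

91.2 µg/L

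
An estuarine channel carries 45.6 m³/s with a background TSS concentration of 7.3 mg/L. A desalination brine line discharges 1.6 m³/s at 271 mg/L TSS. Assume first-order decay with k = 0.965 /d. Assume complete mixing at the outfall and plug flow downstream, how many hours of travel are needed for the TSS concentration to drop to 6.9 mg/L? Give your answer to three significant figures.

21.3 h

After mixing, C = (45.60·7.300 + 1.600·271.0) / 47.20 = 766.5/47.20 = 16.24 mg/L.
16.24·exp(−k·t) = 6.9 → t = ln(16.24/6.9)/k = 76630 s = 21.29 h.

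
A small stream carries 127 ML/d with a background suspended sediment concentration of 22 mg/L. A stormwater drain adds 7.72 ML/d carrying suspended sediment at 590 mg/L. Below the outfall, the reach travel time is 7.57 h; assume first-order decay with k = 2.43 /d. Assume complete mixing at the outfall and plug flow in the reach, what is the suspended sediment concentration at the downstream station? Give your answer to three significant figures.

25.3 mg/L

Flow-weighted average: C = (127.0·22.00 + 7.720·590.0) / 134.7 = 7349/134.7 = 54.55 mg/L.
First-order decay: C = 54.55·exp(−k·t) = 54.55·0.4647 = 25.35 mg/L.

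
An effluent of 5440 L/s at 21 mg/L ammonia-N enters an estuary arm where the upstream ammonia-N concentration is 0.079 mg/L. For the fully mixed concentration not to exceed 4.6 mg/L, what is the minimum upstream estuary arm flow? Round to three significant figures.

Set C_mix = 4.6: (Q·0.07900 + 5440·21.00) / (Q + 5440) = 4.6
→ Q = 5440·(21.00 − 4.6)/(4.6 − 0.07900) = 19730 L/s.

19700 L/s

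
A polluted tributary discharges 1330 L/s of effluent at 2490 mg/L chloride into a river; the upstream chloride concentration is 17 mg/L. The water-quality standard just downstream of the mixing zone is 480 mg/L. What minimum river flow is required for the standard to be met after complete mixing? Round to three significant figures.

5770 L/s

Set C_mix = 480: (Q·17.00 + 1330·2490) / (Q + 1330) = 480
→ Q = 1330·(2490 − 480)/(480 − 17.00) = 5774 L/s.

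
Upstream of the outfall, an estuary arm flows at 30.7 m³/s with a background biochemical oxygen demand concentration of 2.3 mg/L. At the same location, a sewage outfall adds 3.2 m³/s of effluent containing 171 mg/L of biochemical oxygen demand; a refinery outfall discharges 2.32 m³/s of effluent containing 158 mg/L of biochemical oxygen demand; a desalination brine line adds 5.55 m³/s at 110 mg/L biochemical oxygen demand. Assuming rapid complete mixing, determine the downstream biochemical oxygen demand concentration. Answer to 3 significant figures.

38.2 mg/L

Conservation of mass: C = (30.70·2.300 + 3.200·171.0 + 2.320·158.0 + 5.550·110.0) / 41.77 = 1595/41.77 = 38.18 mg/L.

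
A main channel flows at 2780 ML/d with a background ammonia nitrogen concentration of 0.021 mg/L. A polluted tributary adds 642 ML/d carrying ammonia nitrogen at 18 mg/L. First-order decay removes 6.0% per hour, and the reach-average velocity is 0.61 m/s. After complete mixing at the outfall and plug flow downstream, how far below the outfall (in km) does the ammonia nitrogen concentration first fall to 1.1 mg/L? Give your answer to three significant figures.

Conservation of mass: C = (2780·0.02100 + 642.0·18.00) / 3422 = 11610/3422 = 3.394 mg/L.
6.0%/h lost → k = −ln(1 − 0.06) = 0.06188 h⁻¹.
Set 3.394·exp(−k·t) = 1.1 → t = ln(3.394/1.1)/k = 65550 s = 18.21 h.
Distance = v·t = 0.61·65550 = 39990 m = 39.99 km.

40.0 km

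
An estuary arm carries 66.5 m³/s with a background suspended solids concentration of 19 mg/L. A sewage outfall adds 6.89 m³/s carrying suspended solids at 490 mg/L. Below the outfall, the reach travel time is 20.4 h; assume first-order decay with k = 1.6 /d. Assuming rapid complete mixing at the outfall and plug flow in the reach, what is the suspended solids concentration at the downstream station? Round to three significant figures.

16.2 mg/L

After mixing, C = (66.50·19.00 + 6.890·490.0) / 73.39 = 4640/73.39 = 63.22 mg/L.
Applying C = C₀e^(−kt): 63.22 × 0.2567 = 16.23 mg/L.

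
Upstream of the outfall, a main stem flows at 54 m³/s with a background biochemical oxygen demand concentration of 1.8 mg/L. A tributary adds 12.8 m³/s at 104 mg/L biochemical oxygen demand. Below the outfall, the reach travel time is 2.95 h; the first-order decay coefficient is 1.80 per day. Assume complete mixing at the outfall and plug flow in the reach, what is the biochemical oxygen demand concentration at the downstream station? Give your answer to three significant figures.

17.1 mg/L

Flow-weighted average: C = (54.00·1.800 + 12.80·104.0) / 66.80 = 1428/66.80 = 21.38 mg/L.
Applying C = C₀e^(−kt): 21.38 × 0.8015 = 17.14 mg/L.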